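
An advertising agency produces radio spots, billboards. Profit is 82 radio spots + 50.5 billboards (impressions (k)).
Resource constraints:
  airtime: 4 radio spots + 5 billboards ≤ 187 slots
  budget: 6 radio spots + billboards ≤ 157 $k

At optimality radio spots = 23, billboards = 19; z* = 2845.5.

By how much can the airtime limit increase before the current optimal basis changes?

Binding constraints: airtime, budget. The basis is B = [[4,5],[6,1]] with det -26.
Per unit increase in airtime, x* moves by d = (-0.0385, 0.2308).
The basis stays optimal until radio spots reaches 0; allowable increase = 598 slots.

598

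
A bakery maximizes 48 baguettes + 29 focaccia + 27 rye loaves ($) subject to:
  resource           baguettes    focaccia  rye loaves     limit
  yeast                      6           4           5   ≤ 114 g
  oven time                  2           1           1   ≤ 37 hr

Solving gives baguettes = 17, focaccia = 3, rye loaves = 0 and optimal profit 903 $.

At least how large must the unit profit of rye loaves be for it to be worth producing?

34

Check each constraint at x*: yeast 114/114 (tight); oven time 37/37 (tight).
From A_Bᵀ y = c: 6·y_yeast + 2·y_oven time = 48; 4·y_yeast + 1·y_oven time = 29.
This yields shadow prices y_yeast = 5, y_oven time = 9.
rye loaves enters the basis when its profit ≥ yᵀa₃ = 5·5 + 9·1 = 34.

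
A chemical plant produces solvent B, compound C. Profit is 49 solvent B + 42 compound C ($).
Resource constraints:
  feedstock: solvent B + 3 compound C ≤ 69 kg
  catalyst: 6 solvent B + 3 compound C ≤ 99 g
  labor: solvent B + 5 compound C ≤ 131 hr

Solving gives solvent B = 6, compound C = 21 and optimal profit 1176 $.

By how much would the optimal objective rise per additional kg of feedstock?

7

Binding: feedstock and catalyst. Non-binding: labor (20 unused).
Since labor is not tight, its dual is 0.
Dual feasibility on the basic columns requires 1·y_feedstock + 6·y_catalyst = 49, 3·y_feedstock + 3·y_catalyst = 42.
Solving: y_feedstock = 7, y_catalyst = 7.
Shadow price of feedstock = 7.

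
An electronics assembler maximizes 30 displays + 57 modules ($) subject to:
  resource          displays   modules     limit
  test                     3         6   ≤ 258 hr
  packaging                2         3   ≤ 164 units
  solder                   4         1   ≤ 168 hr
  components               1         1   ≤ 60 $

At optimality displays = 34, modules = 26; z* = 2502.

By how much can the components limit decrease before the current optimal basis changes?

17

Binding constraints: test, components. The basis is B = [[3,6],[1,1]] with det -3.
Per unit decrease in components, x* moves by d = (-2, 1).
The basis stays optimal until displays reaches 0; allowable decrease = 17 $.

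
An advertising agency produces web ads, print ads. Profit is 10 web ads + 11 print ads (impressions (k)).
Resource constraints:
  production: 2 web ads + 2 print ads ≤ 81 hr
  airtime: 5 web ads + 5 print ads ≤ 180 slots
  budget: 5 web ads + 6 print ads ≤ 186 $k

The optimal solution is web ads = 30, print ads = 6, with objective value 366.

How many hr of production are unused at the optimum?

production used = 2·30 + 2·6 = 72; slack = 81 − 72 = 9.

9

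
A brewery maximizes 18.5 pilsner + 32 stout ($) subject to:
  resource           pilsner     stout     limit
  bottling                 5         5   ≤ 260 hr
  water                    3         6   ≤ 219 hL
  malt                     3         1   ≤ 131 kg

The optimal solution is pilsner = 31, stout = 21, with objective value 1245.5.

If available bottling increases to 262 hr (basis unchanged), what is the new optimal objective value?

1247.5

Check each constraint at x*: bottling 260/260 (tight); water 219/219 (tight); malt 114/131 (slack 17).
By complementary slackness, y = 0 for the non-binding constraint.
From A_Bᵀ y = c: 5·y_bottling + 3·y_water = 18.5; 5·y_bottling + 6·y_water = 32.
Solving: y_bottling = 1, y_water = 4.5.
Δz = y_bottling·Δb = 1 × (2) = 2, so new z* = 1245.5 + 2 = 1247.5.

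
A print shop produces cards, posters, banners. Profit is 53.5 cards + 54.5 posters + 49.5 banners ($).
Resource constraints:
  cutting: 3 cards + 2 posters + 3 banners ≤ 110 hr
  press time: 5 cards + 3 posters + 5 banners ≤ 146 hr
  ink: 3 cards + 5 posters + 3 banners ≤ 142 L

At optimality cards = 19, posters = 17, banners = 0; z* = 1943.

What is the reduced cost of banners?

Check each constraint at x*: cutting 91/110 (slack 19); press time 146/146 (tight); ink 142/142 (tight).
By complementary slackness, y = 0 for the non-binding constraint.
From A_Bᵀ y = c: 5·y_press time + 3·y_ink = 53.5; 3·y_press time + 5·y_ink = 54.5.
Solving: y_press time = 6.5, y_ink = 7.
Reduced cost of banners: c₃ − yᵀa₃ = 49.5 − (6.5·5 + 7·3) = 49.5 − 53.5 = -4.

-4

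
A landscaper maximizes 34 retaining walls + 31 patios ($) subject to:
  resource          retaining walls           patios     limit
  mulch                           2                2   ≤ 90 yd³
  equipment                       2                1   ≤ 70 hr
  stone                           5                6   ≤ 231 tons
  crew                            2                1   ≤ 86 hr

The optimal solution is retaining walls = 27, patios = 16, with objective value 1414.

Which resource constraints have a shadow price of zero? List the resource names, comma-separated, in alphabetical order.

crew, mulch

mulch: 86/90 (slack 4)
equipment: 70/70 (binding)
stone: 231/231 (binding)
crew: 70/86 (slack 16)
By complementary slackness, a constraint with positive slack has shadow price 0 → crew, mulch.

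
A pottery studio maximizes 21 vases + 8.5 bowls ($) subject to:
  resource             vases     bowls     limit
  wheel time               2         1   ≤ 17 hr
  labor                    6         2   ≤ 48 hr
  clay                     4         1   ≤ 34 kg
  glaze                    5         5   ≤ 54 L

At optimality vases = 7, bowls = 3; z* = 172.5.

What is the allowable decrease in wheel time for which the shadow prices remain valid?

Binding constraints: wheel time, labor. The basis is B = [[2,1],[6,2]] with det -2.
Per unit decrease in wheel time, x* moves by d = (1, -3).
The basis stays optimal until bowls reaches 0; allowable decrease = 1 hr.

1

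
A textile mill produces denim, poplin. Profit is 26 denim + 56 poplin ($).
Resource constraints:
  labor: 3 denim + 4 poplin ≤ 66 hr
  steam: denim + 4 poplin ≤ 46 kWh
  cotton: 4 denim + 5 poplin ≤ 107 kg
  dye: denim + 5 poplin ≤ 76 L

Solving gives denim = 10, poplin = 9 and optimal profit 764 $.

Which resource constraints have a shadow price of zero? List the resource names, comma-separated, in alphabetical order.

labor: 66/66 (binding)
steam: 46/46 (binding)
cotton: 85/107 (slack 22)
dye: 55/76 (slack 21)
By complementary slackness, a constraint with positive slack has shadow price 0 → cotton, dye.

cotton, dye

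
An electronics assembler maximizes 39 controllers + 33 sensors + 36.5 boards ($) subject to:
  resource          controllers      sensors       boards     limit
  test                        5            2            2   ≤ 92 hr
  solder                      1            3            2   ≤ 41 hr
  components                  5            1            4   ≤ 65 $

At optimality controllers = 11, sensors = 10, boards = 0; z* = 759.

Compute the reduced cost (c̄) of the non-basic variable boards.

-5.5

Check each constraint at x*: test 75/92 (slack 17); solder 41/41 (tight); components 65/65 (tight).
Since test is not tight, its dual is 0.
Dual feasibility on the basic columns requires 1·y_solder + 5·y_components = 39, 3·y_solder + 1·y_components = 33.
→ y_solder = 9 and y_components = 6.
Reduced cost of boards: c₃ − yᵀa₃ = 36.5 − (9·2 + 6·4) = 36.5 − 42 = -5.5.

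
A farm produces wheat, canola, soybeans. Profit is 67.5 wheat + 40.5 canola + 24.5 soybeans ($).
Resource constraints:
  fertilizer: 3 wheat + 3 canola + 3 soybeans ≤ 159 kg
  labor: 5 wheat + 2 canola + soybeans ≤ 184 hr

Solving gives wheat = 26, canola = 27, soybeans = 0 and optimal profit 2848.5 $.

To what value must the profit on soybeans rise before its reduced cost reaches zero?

At the optimum: fertilizer uses 159 of 159 (binding); labor uses 184 of 184 (binding).
Dual feasibility on the basic columns requires 3·y_fertilizer + 5·y_labor = 67.5, 3·y_fertilizer + 2·y_labor = 40.5.
Solving: y_fertilizer = 7.5, y_labor = 9.
soybeans enters the basis when its profit ≥ yᵀa₃ = 7.5·3 + 9·1 = 31.5.

31.5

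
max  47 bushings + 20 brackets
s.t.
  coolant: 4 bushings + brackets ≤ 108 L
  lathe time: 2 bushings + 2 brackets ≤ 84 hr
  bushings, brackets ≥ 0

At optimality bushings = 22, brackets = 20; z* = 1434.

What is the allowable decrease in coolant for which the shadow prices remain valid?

66

Binding constraints: coolant, lathe time. The basis is B = [[4,1],[2,2]] with det 6.
Per unit decrease in coolant, x* moves by d = (-0.3333, 0.3333).
The basis stays optimal until bushings reaches 0; allowable decrease = 66 L.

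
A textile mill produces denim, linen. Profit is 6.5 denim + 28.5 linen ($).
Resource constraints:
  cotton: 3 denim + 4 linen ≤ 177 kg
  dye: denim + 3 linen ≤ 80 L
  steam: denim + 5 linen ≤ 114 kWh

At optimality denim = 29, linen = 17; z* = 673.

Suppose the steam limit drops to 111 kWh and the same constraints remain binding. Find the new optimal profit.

659.5

At the optimum: cotton uses 155 of 177 (slack = 22); dye uses 80 of 80 (binding); steam uses 114 of 114 (binding).
Since cotton is not tight, its dual is 0.
The binding rows give the dual system: 1·y_dye + 1·y_steam = 6.5 and 3·y_dye + 5·y_steam = 28.5.
This yields shadow prices y_dye = 2, y_steam = 4.5.
Δz = y_steam·Δb = 4.5 × (-3) = -13.5, so new z* = 673 − 13.5 = 659.5.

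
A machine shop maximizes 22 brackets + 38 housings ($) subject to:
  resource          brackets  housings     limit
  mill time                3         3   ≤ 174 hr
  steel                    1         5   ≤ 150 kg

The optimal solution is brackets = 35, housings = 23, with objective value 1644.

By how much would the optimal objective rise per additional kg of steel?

4

At the optimum: mill time uses 174 of 174 (binding); steel uses 150 of 150 (binding).
The binding rows give the dual system: 3·y_mill time + 1·y_steel = 22 and 3·y_mill time + 5·y_steel = 38.
Solving: y_mill time = 6, y_steel = 4.
Shadow price of steel = 4.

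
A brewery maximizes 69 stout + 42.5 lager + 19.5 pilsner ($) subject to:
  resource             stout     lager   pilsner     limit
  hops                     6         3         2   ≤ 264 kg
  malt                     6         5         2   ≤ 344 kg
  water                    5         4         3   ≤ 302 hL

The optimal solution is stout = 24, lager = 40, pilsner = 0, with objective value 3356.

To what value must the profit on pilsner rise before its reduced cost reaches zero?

23

Check each constraint at x*: hops 264/264 (tight); malt 344/344 (tight); water 280/302 (slack 22).
By complementary slackness, y = 0 for the non-binding constraint.
Dual feasibility on the basic columns requires 6·y_hops + 6·y_malt = 69, 3·y_hops + 5·y_malt = 42.5.
This yields shadow prices y_hops = 7.5, y_malt = 4.
pilsner enters the basis when its profit ≥ yᵀa₃ = 7.5·2 + 4·2 = 23.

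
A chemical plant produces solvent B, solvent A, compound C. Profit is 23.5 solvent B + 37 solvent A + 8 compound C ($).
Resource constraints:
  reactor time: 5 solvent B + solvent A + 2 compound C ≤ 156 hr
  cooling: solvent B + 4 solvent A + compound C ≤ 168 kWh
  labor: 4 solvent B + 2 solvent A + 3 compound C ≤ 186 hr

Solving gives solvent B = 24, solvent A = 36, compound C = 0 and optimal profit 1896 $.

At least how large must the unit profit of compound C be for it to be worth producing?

Binding: reactor time and cooling. Non-binding: labor (18 unused).
By complementary slackness, y = 0 for the non-binding constraint.
Dual feasibility on the basic columns requires 5·y_reactor time + 1·y_cooling = 23.5, 1·y_reactor time + 4·y_cooling = 37.
Solving: y_reactor time = 3, y_cooling = 8.5.
compound C enters the basis when its profit ≥ yᵀa₃ = 3·2 + 8.5·1 = 14.5.

14.5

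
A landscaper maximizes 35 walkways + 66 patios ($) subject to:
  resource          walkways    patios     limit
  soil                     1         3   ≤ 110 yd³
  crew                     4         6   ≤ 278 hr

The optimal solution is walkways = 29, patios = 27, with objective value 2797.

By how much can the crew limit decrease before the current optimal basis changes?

Binding constraints: soil, crew. The basis is B = [[1,3],[4,6]] with det -6.
Per unit decrease in crew, x* moves by d = (-0.5, 0.1667).
The basis stays optimal until walkways reaches 0; allowable decrease = 58 hr.

58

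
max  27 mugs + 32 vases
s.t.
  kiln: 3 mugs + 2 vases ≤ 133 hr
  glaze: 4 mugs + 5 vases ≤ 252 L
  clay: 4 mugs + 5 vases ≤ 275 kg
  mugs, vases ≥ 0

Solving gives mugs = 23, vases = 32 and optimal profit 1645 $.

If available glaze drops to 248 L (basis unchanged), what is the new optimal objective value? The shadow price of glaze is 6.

1621

Δb = -4, so new z* = 1645 + (6)·(-4) = 1645 − 24 = 1621.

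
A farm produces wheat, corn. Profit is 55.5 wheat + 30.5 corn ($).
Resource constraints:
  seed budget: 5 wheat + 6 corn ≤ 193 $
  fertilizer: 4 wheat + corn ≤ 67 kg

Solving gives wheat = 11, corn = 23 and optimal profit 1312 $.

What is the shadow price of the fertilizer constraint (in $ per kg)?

9.5

Both seed budget and fertilizer are binding at x*.
The binding rows give the dual system: 5·y_seed budget + 4·y_fertilizer = 55.5 and 6·y_seed budget + 1·y_fertilizer = 30.5.
Solving: y_seed budget = 3.5, y_fertilizer = 9.5.
Shadow price of fertilizer = 9.5.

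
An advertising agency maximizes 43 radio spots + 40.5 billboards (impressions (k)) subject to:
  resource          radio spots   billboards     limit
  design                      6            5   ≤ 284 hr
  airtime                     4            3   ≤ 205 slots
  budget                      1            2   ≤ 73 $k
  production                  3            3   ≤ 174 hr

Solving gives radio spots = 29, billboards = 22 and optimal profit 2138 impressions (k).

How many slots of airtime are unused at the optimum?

23

airtime used = 4·29 + 3·22 = 182; slack = 205 − 182 = 23.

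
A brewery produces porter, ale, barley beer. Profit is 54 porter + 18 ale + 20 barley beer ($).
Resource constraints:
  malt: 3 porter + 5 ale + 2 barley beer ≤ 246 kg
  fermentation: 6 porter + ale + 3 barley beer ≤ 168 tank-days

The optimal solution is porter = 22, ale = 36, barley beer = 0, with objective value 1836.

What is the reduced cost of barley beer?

Both malt and fermentation are binding at x*.
From A_Bᵀ y = c: 3·y_malt + 6·y_fermentation = 54; 5·y_malt + 1·y_fermentation = 18.
→ y_malt = 2 and y_fermentation = 8.
Reduced cost of barley beer: c₃ − yᵀa₃ = 20 − (2·2 + 8·3) = 20 − 28 = -8.

-8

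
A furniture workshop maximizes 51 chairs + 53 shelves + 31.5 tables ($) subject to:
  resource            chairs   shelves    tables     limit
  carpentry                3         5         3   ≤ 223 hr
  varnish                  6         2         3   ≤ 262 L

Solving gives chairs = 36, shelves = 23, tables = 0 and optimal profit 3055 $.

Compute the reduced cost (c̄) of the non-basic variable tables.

At the optimum: carpentry uses 223 of 223 (binding); varnish uses 262 of 262 (binding).
Dual feasibility on the basic columns requires 3·y_carpentry + 6·y_varnish = 51, 5·y_carpentry + 2·y_varnish = 53.
Solving: y_carpentry = 9, y_varnish = 4.
Reduced cost of tables: c₃ − yᵀa₃ = 31.5 − (9·3 + 4·3) = 31.5 − 39 = -7.5.

-7.5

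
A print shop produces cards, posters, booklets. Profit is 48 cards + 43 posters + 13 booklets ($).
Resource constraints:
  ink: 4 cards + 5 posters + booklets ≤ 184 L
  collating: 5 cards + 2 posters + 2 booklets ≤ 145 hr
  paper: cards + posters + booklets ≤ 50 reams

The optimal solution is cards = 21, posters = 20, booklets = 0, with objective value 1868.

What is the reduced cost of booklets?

-2

At the optimum: ink uses 184 of 184 (binding); collating uses 145 of 145 (binding); paper uses 41 of 50 (slack = 9).
Since paper is not tight, its dual is 0.
Dual feasibility on the basic columns requires 4·y_ink + 5·y_collating = 48, 5·y_ink + 2·y_collating = 43.
Solving: y_ink = 7, y_collating = 4.
Reduced cost of booklets: c₃ − yᵀa₃ = 13 − (7·1 + 4·2) = 13 − 15 = -2.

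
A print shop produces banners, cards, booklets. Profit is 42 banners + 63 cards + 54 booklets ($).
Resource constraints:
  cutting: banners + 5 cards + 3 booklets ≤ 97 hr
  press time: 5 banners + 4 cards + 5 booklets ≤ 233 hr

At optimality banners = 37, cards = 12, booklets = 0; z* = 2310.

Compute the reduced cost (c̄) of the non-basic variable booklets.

Both cutting and press time are binding at x*.
The binding rows give the dual system: 1·y_cutting + 5·y_press time = 42 and 5·y_cutting + 4·y_press time = 63.
Solving: y_cutting = 7, y_press time = 7.
Reduced cost of booklets: c₃ − yᵀa₃ = 54 − (7·3 + 7·5) = 54 − 56 = -2.

-2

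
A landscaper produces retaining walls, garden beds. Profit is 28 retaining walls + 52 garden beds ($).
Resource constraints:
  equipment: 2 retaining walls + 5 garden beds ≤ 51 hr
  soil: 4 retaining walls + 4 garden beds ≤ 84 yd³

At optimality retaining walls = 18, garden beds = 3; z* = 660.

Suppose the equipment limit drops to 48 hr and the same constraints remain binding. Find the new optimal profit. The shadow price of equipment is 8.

Δb = -3, so new z* = 660 + (8)·(-3) = 660 − 24 = 636.

636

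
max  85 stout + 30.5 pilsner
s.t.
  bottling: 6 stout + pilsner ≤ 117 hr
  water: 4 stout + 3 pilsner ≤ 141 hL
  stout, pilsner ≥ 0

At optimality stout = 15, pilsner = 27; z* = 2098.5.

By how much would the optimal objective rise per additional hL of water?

7

Check each constraint at x*: bottling 117/117 (tight); water 141/141 (tight).
Dual feasibility on the basic columns requires 6·y_bottling + 4·y_water = 85, 1·y_bottling + 3·y_water = 30.5.
→ y_bottling = 9.5 and y_water = 7.
Shadow price of water = 7.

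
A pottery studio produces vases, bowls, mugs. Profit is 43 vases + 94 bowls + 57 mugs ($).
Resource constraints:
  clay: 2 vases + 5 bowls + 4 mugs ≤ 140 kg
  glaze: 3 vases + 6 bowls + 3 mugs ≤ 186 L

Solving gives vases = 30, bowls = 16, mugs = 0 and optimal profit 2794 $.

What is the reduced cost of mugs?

-2

At the optimum: clay uses 140 of 140 (binding); glaze uses 186 of 186 (binding).
The binding rows give the dual system: 2·y_clay + 3·y_glaze = 43 and 5·y_clay + 6·y_glaze = 94.
→ y_clay = 8 and y_glaze = 9.
Reduced cost of mugs: c₃ − yᵀa₃ = 57 − (8·4 + 9·3) = 57 − 59 = -2.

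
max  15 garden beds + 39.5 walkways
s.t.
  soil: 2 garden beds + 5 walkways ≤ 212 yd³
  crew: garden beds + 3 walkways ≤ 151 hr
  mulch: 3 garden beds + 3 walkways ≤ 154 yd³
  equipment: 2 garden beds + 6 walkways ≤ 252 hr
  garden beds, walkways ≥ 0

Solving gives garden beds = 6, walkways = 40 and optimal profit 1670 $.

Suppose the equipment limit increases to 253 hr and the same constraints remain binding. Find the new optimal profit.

1672

At the optimum: soil uses 212 of 212 (binding); crew uses 126 of 151 (slack = 25); mulch uses 138 of 154 (slack = 16); equipment uses 252 of 252 (binding).
By complementary slackness, y = 0 for the non-binding constraints.
From A_Bᵀ y = c: 2·y_soil + 2·y_equipment = 15; 5·y_soil + 6·y_equipment = 39.5.
Solving: y_soil = 5.5, y_equipment = 2.
Δz = y_equipment·Δb = 2 × (1) = 2, so new z* = 1670 + 2 = 1672.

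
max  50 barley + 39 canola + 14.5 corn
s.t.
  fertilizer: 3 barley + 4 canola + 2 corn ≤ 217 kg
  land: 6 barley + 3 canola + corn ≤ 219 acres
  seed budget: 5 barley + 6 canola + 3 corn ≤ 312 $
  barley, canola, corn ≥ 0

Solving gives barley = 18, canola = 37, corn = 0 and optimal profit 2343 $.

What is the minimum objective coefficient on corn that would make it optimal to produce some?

At the optimum: fertilizer uses 202 of 217 (slack = 15); land uses 219 of 219 (binding); seed budget uses 312 of 312 (binding).
By complementary slackness, y = 0 for the non-binding constraint.
From A_Bᵀ y = c: 6·y_land + 5·y_seed budget = 50; 3·y_land + 6·y_seed budget = 39.
→ y_land = 5 and y_seed budget = 4.
corn enters the basis when its profit ≥ yᵀa₃ = 5·1 + 4·3 = 17.

17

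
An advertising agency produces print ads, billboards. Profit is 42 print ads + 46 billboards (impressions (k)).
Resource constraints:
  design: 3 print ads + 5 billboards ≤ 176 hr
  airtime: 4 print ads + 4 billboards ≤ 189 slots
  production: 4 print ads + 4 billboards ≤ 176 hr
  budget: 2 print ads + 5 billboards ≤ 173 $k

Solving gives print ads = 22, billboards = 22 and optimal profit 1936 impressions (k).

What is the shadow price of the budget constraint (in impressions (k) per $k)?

0

At the optimum: design uses 176 of 176 (binding); airtime uses 176 of 189 (slack = 13); production uses 176 of 176 (binding); budget uses 154 of 173 (slack = 19).
By complementary slackness, y = 0 for the non-binding constraints.
The binding rows give the dual system: 3·y_design + 4·y_production = 42 and 5·y_design + 4·y_production = 46.
→ y_design = 2 and y_production = 9.
Shadow price of budget = 0.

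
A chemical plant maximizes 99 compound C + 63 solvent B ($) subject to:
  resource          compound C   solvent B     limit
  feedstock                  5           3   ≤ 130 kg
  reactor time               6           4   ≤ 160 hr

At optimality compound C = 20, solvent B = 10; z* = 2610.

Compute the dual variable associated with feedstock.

9

At the optimum: feedstock uses 130 of 130 (binding); reactor time uses 160 of 160 (binding).
The binding rows give the dual system: 5·y_feedstock + 6·y_reactor time = 99 and 3·y_feedstock + 4·y_reactor time = 63.
Solving: y_feedstock = 9, y_reactor time = 9.
Shadow price of feedstock = 9.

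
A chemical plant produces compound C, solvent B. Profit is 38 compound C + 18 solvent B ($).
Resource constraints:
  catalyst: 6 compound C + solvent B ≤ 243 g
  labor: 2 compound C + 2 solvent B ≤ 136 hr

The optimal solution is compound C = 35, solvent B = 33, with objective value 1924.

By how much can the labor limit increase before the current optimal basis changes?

Binding constraints: catalyst, labor. The basis is B = [[6,1],[2,2]] with det 10.
Per unit increase in labor, x* moves by d = (-0.1, 0.6).
The basis stays optimal until compound C reaches 0; allowable increase = 350 hr.

350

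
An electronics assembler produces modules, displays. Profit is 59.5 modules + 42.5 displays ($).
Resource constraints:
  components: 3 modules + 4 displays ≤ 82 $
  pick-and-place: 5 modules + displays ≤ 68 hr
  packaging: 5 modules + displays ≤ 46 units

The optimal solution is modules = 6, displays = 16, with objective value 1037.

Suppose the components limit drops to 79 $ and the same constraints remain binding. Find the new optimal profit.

At the optimum: components uses 82 of 82 (binding); pick-and-place uses 46 of 68 (slack = 22); packaging uses 46 of 46 (binding).
Slack constraints have shadow price 0 (complementary slackness).
The binding rows give the dual system: 3·y_components + 5·y_packaging = 59.5 and 4·y_components + 1·y_packaging = 42.5.
This yields shadow prices y_components = 9, y_packaging = 6.5.
Δz = y_components·Δb = 9 × (-3) = -27, so new z* = 1037 − 27 = 1010.

1010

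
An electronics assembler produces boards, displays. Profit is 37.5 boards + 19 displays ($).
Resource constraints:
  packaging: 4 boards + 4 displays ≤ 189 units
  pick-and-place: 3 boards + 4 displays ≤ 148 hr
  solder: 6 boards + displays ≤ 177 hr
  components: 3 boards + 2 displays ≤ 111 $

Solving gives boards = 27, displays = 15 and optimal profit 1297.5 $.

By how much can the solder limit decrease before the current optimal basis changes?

Binding constraints: solder, components. The basis is B = [[6,1],[3,2]] with det 9.
Per unit decrease in solder, x* moves by d = (-0.2222, 0.3333).
The basis stays optimal until pick-and-place becomes binding; allowable decrease = 10.5 hr.

10.5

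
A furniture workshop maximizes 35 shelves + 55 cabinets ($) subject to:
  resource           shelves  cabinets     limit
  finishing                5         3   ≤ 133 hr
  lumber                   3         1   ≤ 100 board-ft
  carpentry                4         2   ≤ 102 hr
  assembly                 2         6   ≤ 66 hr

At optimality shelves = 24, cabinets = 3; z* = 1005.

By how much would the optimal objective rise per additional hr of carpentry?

Check each constraint at x*: finishing 129/133 (slack 4); lumber 75/100 (slack 25); carpentry 102/102 (tight); assembly 66/66 (tight).
Since finishing, lumber are not tight, their duals are 0.
From A_Bᵀ y = c: 4·y_carpentry + 2·y_assembly = 35; 2·y_carpentry + 6·y_assembly = 55.
Solving: y_carpentry = 5, y_assembly = 7.5.
Shadow price of carpentry = 5.

5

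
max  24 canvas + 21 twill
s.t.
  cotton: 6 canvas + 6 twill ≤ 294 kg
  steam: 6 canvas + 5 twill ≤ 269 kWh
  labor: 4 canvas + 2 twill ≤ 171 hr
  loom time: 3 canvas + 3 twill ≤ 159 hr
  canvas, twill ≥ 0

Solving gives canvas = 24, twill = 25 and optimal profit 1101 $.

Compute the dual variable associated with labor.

At the optimum: cotton uses 294 of 294 (binding); steam uses 269 of 269 (binding); labor uses 146 of 171 (slack = 25); loom time uses 147 of 159 (slack = 12).
Since labor, loom time are not tight, their duals are 0.
Dual feasibility on the basic columns requires 6·y_cotton + 6·y_steam = 24, 6·y_cotton + 5·y_steam = 21.
→ y_cotton = 1 and y_steam = 3.
Shadow price of labor = 0.

0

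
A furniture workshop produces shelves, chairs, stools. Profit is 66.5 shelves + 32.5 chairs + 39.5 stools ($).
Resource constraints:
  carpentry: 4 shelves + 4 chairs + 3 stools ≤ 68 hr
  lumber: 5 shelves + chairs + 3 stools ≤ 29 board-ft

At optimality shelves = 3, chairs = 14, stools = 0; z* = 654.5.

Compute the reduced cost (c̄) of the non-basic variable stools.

-4

Check each constraint at x*: carpentry 68/68 (tight); lumber 29/29 (tight).
From A_Bᵀ y = c: 4·y_carpentry + 5·y_lumber = 66.5; 4·y_carpentry + 1·y_lumber = 32.5.
→ y_carpentry = 6 and y_lumber = 8.5.
Reduced cost of stools: c₃ − yᵀa₃ = 39.5 − (6·3 + 8.5·3) = 39.5 − 43.5 = -4.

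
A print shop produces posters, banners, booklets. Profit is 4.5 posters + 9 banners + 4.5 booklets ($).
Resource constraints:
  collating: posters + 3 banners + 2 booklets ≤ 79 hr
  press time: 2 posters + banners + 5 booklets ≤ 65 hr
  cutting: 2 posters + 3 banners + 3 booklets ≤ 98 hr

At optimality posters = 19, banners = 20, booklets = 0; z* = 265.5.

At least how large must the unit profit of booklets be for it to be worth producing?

Binding: collating and cutting. Non-binding: press time (7 unused).
By complementary slackness, y = 0 for the non-binding constraint.
The binding rows give the dual system: 1·y_collating + 2·y_cutting = 4.5 and 3·y_collating + 3·y_cutting = 9.
→ y_collating = 1.5 and y_cutting = 1.5.
booklets enters the basis when its profit ≥ yᵀa₃ = 1.5·2 + 1.5·3 = 7.5.

7.5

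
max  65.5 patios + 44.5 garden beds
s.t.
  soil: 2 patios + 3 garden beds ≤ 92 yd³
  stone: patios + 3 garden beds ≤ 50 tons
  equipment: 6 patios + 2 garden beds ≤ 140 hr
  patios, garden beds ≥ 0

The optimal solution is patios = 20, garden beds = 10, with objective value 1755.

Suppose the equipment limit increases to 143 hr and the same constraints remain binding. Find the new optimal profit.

Check each constraint at x*: soil 70/92 (slack 22); stone 50/50 (tight); equipment 140/140 (tight).
Since soil is not tight, its dual is 0.
From A_Bᵀ y = c: 1·y_stone + 6·y_equipment = 65.5; 3·y_stone + 2·y_equipment = 44.5.
This yields shadow prices y_stone = 8.5, y_equipment = 9.5.
Δz = y_equipment·Δb = 9.5 × (3) = 28.5, so new z* = 1755 + 28.5 = 1783.5.

1783.5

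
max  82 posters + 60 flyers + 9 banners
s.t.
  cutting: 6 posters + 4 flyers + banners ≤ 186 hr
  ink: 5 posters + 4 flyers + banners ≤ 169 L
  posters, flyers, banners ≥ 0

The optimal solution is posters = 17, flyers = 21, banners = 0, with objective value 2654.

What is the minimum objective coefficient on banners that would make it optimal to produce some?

15

Both cutting and ink are binding at x*.
From A_Bᵀ y = c: 6·y_cutting + 5·y_ink = 82; 4·y_cutting + 4·y_ink = 60.
This yields shadow prices y_cutting = 7, y_ink = 8.
banners enters the basis when its profit ≥ yᵀa₃ = 7·1 + 8·1 = 15.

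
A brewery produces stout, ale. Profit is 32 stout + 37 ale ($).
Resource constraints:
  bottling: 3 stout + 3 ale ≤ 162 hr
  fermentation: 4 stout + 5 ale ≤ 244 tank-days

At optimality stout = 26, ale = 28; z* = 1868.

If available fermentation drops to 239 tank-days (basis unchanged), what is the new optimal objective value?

At the optimum: bottling uses 162 of 162 (binding); fermentation uses 244 of 244 (binding).
The binding rows give the dual system: 3·y_bottling + 4·y_fermentation = 32 and 3·y_bottling + 5·y_fermentation = 37.
Solving: y_bottling = 4, y_fermentation = 5.
Δz = y_fermentation·Δb = 5 × (-5) = -25, so new z* = 1868 − 25 = 1843.

1843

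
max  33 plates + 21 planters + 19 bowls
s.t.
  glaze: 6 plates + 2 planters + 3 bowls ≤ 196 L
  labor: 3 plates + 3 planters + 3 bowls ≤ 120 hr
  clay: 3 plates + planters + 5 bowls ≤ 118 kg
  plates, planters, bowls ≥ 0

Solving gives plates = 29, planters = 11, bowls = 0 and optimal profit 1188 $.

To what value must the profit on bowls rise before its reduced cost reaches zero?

24

Binding: glaze and labor. Non-binding: clay (20 unused).
By complementary slackness, y = 0 for the non-binding constraint.
Dual feasibility on the basic columns requires 6·y_glaze + 3·y_labor = 33, 2·y_glaze + 3·y_labor = 21.
This yields shadow prices y_glaze = 3, y_labor = 5.
bowls enters the basis when its profit ≥ yᵀa₃ = 3·3 + 5·3 = 24.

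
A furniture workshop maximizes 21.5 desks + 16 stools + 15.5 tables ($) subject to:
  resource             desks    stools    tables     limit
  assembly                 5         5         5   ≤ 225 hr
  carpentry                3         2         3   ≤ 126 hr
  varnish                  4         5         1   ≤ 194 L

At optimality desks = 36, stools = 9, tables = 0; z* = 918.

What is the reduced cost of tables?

Check each constraint at x*: assembly 225/225 (tight); carpentry 126/126 (tight); varnish 189/194 (slack 5).
Slack constraints have shadow price 0 (complementary slackness).
From A_Bᵀ y = c: 5·y_assembly + 3·y_carpentry = 21.5; 5·y_assembly + 2·y_carpentry = 16.
Solving: y_assembly = 1, y_carpentry = 5.5.
Reduced cost of tables: c₃ − yᵀa₃ = 15.5 − (1·5 + 5.5·3) = 15.5 − 21.5 = -6.

-6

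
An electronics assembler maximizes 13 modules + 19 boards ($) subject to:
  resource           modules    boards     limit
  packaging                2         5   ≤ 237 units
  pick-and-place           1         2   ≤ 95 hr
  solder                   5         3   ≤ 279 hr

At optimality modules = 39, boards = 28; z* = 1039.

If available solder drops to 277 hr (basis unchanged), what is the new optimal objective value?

At the optimum: packaging uses 218 of 237 (slack = 19); pick-and-place uses 95 of 95 (binding); solder uses 279 of 279 (binding).
Slack constraints have shadow price 0 (complementary slackness).
Dual feasibility on the basic columns requires 1·y_pick-and-place + 5·y_solder = 13, 2·y_pick-and-place + 3·y_solder = 19.
→ y_pick-and-place = 8 and y_solder = 1.
Δz = y_solder·Δb = 1 × (-2) = -2, so new z* = 1039 − 2 = 1037.

1037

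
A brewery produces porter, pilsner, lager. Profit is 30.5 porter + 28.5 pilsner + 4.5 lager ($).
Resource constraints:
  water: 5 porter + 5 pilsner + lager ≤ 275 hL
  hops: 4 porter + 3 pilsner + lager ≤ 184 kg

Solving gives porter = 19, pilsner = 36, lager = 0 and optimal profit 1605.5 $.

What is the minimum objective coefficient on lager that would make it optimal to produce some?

At the optimum: water uses 275 of 275 (binding); hops uses 184 of 184 (binding).
Dual feasibility on the basic columns requires 5·y_water + 4·y_hops = 30.5, 5·y_water + 3·y_hops = 28.5.
Solving: y_water = 4.5, y_hops = 2.
lager enters the basis when its profit ≥ yᵀa₃ = 4.5·1 + 2·1 = 6.5.

6.5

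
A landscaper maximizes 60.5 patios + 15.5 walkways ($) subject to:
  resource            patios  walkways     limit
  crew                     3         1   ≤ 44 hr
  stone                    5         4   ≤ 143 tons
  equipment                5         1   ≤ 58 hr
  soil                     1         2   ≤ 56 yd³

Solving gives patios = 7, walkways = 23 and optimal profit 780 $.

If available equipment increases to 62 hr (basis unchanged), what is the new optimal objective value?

808

At the optimum: crew uses 44 of 44 (binding); stone uses 127 of 143 (slack = 16); equipment uses 58 of 58 (binding); soil uses 53 of 56 (slack = 3).
Slack constraints have shadow price 0 (complementary slackness).
From A_Bᵀ y = c: 3·y_crew + 5·y_equipment = 60.5; 1·y_crew + 1·y_equipment = 15.5.
This yields shadow prices y_crew = 8.5, y_equipment = 7.
Δz = y_equipment·Δb = 7 × (4) = 28, so new z* = 780 + 28 = 808.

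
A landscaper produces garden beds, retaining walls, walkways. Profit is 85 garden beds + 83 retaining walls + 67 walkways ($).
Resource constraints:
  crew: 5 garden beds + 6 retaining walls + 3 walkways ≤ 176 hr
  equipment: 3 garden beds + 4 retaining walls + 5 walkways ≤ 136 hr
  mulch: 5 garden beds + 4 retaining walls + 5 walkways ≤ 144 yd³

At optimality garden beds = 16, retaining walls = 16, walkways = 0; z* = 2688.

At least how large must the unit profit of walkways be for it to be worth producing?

At the optimum: crew uses 176 of 176 (binding); equipment uses 112 of 136 (slack = 24); mulch uses 144 of 144 (binding).
By complementary slackness, y = 0 for the non-binding constraint.
From A_Bᵀ y = c: 5·y_crew + 5·y_mulch = 85; 6·y_crew + 4·y_mulch = 83.
→ y_crew = 7.5 and y_mulch = 9.5.
walkways enters the basis when its profit ≥ yᵀa₃ = 7.5·3 + 9.5·5 = 70.

70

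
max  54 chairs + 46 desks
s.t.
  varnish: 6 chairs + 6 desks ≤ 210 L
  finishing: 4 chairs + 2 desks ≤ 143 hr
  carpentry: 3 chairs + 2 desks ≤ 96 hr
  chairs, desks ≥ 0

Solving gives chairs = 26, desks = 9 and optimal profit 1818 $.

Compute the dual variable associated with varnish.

Binding: varnish and carpentry. Non-binding: finishing (21 unused).
By complementary slackness, y = 0 for the non-binding constraint.
Dual feasibility on the basic columns requires 6·y_varnish + 3·y_carpentry = 54, 6·y_varnish + 2·y_carpentry = 46.
This yields shadow prices y_varnish = 5, y_carpentry = 8.
Shadow price of varnish = 5.

5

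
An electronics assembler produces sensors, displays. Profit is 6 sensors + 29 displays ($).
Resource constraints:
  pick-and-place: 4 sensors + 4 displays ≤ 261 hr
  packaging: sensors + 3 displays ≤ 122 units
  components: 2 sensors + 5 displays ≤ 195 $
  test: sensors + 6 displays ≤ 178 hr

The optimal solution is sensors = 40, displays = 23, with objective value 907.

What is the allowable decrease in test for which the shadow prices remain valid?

5.25

Binding constraints: components, test. The basis is B = [[2,5],[1,6]] with det 7.
Per unit decrease in test, x* moves by d = (0.7143, -0.2857).
The basis stays optimal until pick-and-place becomes binding; allowable decrease = 5.25 hr.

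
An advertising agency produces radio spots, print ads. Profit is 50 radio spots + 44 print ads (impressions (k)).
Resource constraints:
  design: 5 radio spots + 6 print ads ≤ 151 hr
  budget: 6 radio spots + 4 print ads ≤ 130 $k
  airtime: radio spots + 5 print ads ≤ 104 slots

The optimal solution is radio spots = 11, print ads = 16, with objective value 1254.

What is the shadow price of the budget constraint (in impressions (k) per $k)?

5

Check each constraint at x*: design 151/151 (tight); budget 130/130 (tight); airtime 91/104 (slack 13).
Since airtime is not tight, its dual is 0.
The binding rows give the dual system: 5·y_design + 6·y_budget = 50 and 6·y_design + 4·y_budget = 44.
This yields shadow prices y_design = 4, y_budget = 5.
Shadow price of budget = 5.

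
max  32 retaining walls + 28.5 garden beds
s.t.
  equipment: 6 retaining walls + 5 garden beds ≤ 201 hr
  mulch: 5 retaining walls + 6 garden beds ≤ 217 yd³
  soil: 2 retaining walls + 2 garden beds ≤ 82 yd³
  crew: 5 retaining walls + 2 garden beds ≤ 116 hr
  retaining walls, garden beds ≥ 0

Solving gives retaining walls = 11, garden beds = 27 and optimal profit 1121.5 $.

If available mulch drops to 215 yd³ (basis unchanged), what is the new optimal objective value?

Check each constraint at x*: equipment 201/201 (tight); mulch 217/217 (tight); soil 76/82 (slack 6); crew 109/116 (slack 7).
Since soil, crew are not tight, their duals are 0.
Dual feasibility on the basic columns requires 6·y_equipment + 5·y_mulch = 32, 5·y_equipment + 6·y_mulch = 28.5.
→ y_equipment = 4.5 and y_mulch = 1.
Δz = y_mulch·Δb = 1 × (-2) = -2, so new z* = 1121.5 − 2 = 1119.5.

1119.5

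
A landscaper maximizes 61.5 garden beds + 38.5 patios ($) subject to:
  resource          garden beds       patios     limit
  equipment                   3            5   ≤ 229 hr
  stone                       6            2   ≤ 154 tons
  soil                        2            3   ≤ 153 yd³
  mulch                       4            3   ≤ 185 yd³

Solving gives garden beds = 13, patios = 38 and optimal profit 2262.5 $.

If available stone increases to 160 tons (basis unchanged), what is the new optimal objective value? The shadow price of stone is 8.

Δb = 6, so new z* = 2262.5 + (8)·(6) = 2262.5 + 48 = 2310.5.

2310.5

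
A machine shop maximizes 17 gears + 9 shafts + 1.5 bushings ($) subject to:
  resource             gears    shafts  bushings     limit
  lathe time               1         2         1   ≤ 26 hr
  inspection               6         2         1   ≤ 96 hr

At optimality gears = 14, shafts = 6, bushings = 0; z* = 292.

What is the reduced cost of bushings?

At the optimum: lathe time uses 26 of 26 (binding); inspection uses 96 of 96 (binding).
The binding rows give the dual system: 1·y_lathe time + 6·y_inspection = 17 and 2·y_lathe time + 2·y_inspection = 9.
→ y_lathe time = 2 and y_inspection = 2.5.
Reduced cost of bushings: c₃ − yᵀa₃ = 1.5 − (2·1 + 2.5·1) = 1.5 − 4.5 = -3.

-3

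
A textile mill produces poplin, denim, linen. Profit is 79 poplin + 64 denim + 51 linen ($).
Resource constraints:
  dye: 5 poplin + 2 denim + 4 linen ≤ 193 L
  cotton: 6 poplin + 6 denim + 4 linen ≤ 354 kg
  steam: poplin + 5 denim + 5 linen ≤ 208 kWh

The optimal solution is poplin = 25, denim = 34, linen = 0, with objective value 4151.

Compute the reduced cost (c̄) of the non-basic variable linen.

-5

Binding: dye and cotton. Non-binding: steam (13 unused).
Slack constraints have shadow price 0 (complementary slackness).
Dual feasibility on the basic columns requires 5·y_dye + 6·y_cotton = 79, 2·y_dye + 6·y_cotton = 64.
→ y_dye = 5 and y_cotton = 9.
Reduced cost of linen: c₃ − yᵀa₃ = 51 − (5·4 + 9·4) = 51 − 56 = -5.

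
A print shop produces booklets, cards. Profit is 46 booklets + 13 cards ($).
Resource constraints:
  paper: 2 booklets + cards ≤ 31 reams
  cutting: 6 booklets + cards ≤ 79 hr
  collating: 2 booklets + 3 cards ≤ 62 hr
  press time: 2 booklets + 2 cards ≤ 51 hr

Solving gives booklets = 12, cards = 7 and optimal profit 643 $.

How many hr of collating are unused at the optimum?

collating used = 2·12 + 3·7 = 45; slack = 62 − 45 = 17.

17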